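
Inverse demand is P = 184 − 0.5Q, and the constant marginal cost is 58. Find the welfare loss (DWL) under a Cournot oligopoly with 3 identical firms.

DWL = 992.25

Under competition P = MC = 58, so Q = (184 − 58)/0.5 = 252.
With 3 symmetric Cournot firms, each firm's FOC gives 184 − 2q = 58, so q = 63, Q = 3·63 = 189, and P = 89.5.
DWL is the triangle between Q = 189 and Q = 252: ½·(252 − 189)·(89.5 − 58) = 992.25.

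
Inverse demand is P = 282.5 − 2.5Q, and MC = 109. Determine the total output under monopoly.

A monopolist chooses Q where MR = MC. MR = 282.5 − 5Q; setting this equal to 109 gives Q = 34.7 and P = 195.75.

Q = 34.7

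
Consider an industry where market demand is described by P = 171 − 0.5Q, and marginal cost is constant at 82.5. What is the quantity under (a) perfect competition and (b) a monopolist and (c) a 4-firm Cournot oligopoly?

Competitive firms price at marginal cost: P = 82.5, giving Q = 177.
A monopolist chooses Q where MR = MC. MR = 171 − Q; setting this equal to 82.5 gives Q = 88.5 and P = 126.75.
Cournot with 4 identical firms: the symmetric best-response condition is 171 − 2.5q = 82.5. Each firm produces q = 35.4, total output Q = 141.6, price P = 100.2.

Competition: Q = 177; Monopoly: Q = 88.5; Cournot: Q = 141.6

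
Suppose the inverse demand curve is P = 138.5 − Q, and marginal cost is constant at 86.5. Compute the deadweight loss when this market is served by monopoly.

DWL = 338

Under competition P = MC = 86.5, so Q = (138.5 − 86.5)/1 = 52.
A monopolist chooses Q where MR = MC. MR = 138.5 − 2Q; setting this equal to 86.5 gives Q = 26 and P = 112.5.
DWL is the triangle between Q = 26 and Q = 52: ½·(52 − 26)·(112.5 − 86.5) = 338.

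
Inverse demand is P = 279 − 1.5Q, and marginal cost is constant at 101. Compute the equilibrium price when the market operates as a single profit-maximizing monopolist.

P = 190

The monopolist equates marginal revenue to marginal cost: 279 − 3Q = 101, so Q = 178/3. From demand, P = 190.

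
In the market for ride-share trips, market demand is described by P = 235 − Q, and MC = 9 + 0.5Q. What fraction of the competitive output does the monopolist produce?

Q_m/Q_c = 0.6

Monopoly sets MR = MC: 235 − 2Q = 9 + 0.5Q ⇒ Q = 90.4, P = 235 − 90.4 = 144.6.
Under competition P = MC: 235 − Q = 9 + 0.5Q ⇒ Q = 452/3, P = 253/3.
Ratio Q_m/Q_c = 90.4/(452/3) = 0.6.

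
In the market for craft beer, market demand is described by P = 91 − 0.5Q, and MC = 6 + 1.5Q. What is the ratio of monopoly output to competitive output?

A monopolist chooses Q where MR = MC. MR = 91 − Q; setting this equal to 6 + 1.5Q gives Q = 34 and P = 74.
Competitive equilibrium sets price equal to marginal cost: 91 − 0.5Q = 6 + 1.5Q, so Q = 42.5 and P = 69.75.
Ratio Q_m/Q_c = 34/42.5 = 0.8.

Q_m/Q_c = 0.8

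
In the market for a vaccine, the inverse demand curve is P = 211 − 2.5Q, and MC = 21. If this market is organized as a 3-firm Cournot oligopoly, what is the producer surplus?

In a 3-firm Cournot equilibrium, symmetry and the first-order condition give q = (211 − 21)/(10) = 19. So Q = 57 and P = 68.5.
PS = (68.5 − 21)·57 = 2707.5.

PS = 2707.5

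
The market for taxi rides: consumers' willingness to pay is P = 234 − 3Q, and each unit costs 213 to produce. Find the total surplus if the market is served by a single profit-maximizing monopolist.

TS = 55.125

A monopolist chooses Q where MR = MC. MR = 234 − 6Q; setting this equal to 213 gives Q = 3.5 and P = 223.5.
CS = ½·(234 − 223.5)·3.5 = 18.375; PS = (223.5 − 213)·3.5 = 36.75; TS = 55.125.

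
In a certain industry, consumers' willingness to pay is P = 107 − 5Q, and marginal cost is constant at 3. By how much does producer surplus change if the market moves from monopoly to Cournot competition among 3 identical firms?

PS falls by 135.2

A monopolist chooses Q where MR = MC. MR = 107 − 10Q; setting this equal to 3 gives Q = 10.4 and P = 55.
PS = (55 − 3)·10.4 = 540.8.
In a 3-firm Cournot equilibrium, symmetry and the first-order condition give q = (107 − 3)/(20) = 5.2. So Q = 15.6 and P = 29.
PS = (29 − 3)·15.6 = 405.6.
Change in producer surplus: 405.6 − 540.8 = −135.2.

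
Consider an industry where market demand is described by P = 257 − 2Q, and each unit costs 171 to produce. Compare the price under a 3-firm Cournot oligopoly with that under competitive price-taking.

Cournot: P = 192.5; Competition: P = 171

Cournot with 3 identical firms: the symmetric best-response condition is 257 − 8q = 171. Each firm produces q = 10.75, total output Q = 32.25, price P = 192.5.
Under competition P = MC = 171, so Q = (257 − 171)/2 = 43.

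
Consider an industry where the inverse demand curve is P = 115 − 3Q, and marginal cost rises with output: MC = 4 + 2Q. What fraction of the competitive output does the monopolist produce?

The monopolist equates marginal revenue to marginal cost: 115 − 6Q = 4 + 2Q, so Q = 13.875. From demand, P = 73.375.
Under competition P = MC: 115 − 3Q = 4 + 2Q ⇒ Q = 22.2, P = 48.4.
Ratio Q_m/Q_c = 13.875/22.2 = 0.625.

Q_m/Q_c = 0.625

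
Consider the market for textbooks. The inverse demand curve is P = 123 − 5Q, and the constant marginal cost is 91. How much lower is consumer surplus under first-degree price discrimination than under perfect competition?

Consumer surplus falls by 102.4

Competitive firms price at marginal cost: P = 91, giving Q = 6.4.
CS = ½·(123 − 91)·6.4 = 102.4.
With perfect price discrimination, output is the efficient level Q = 6.4 (where demand meets MC), but every buyer pays their willingness to pay: CS = 0 and PS = total surplus.
CS = 0.
Change in consumer surplus: 0 − 102.4 = −102.4.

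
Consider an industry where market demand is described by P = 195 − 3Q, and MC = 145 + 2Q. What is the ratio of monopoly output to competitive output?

Monopoly sets MR = MC: 195 − 6Q = 145 + 2Q ⇒ Q = 6.25, P = 195 − 3·6.25 = 176.25.
Under competition P = MC: 195 − 3Q = 145 + 2Q ⇒ Q = 10, P = 165.
Ratio Q_m/Q_c = 6.25/10 = 0.625.

Q_m/Q_c = 0.625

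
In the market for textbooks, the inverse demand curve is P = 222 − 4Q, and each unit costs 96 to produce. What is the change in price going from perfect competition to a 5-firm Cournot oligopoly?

Competitive firms price at marginal cost: P = 96, giving Q = 31.5.
With 5 symmetric Cournot firms, each firm's FOC gives 222 − 24q = 96, so q = 5.25, Q = 5·5.25 = 26.25, and P = 117.
Change in price: 117 − 96 = 21.

P rises by 21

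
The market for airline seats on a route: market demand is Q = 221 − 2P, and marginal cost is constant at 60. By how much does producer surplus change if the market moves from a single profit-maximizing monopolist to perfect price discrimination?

Producer surplus rises by 1275.125

Inverting demand: P = 110.5 − 0.5Q.
The monopolist equates marginal revenue to marginal cost: 110.5 − Q = 60, so Q = 50.5. From demand, P = 85.25.
PS = (85.25 − 60)·50.5 = 1275.125.
A perfectly discriminating monopolist sells every unit with P(Q) ≥ MC(Q), so output equals the competitive quantity Q = 101. Each buyer pays their reservation price, so CS = 0 and the firm captures all surplus.
PS = ½·(110.5 − 60)·101 = 2550.25.
Change in producer surplus: 2550.25 − 1275.125 = 1275.125.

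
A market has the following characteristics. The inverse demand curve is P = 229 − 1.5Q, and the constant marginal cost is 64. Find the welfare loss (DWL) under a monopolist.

Under competition P = MC = 64, so Q = (229 − 64)/1.5 = 110.
The monopolist equates marginal revenue to marginal cost: 229 − 3Q = 64, so Q = 55. From demand, P = 146.5.
DWL is the triangle between Q = 55 and Q = 110: ½·(110 − 55)·(146.5 − 64) = 2268.75.

DWL = 2268.75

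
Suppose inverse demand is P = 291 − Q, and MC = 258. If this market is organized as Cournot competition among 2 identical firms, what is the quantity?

Q = 22

In a 2-firm Cournot equilibrium, symmetry and the first-order condition give q = (291 − 258)/(3) = 11. So Q = 22 and P = 269.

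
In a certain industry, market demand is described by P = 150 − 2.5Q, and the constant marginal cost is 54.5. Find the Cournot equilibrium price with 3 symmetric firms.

With 3 symmetric Cournot firms, each firm's FOC gives 150 − 10q = 54.5, so q = 9.55, Q = 3·9.55 = 28.65, and P = 78.375.

P = 78.375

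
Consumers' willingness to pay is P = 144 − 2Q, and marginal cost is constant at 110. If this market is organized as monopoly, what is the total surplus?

TS = 216.75

The monopolist equates marginal revenue to marginal cost: 144 − 4Q = 110, so Q = 8.5. From demand, P = 127.
CS = ½·(144 − 127)·8.5 = 72.25; PS = (127 − 110)·8.5 = 144.5; TS = 216.75.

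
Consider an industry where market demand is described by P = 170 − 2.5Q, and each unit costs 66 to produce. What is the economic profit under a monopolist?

The monopolist equates marginal revenue to marginal cost: 170 − 5Q = 66, so Q = 20.8. From demand, P = 118.
Profit = (118 − 66)·20.8 = 1081.6.

Profit = 1081.6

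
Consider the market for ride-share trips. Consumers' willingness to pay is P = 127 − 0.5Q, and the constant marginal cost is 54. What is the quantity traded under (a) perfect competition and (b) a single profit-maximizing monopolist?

Competition: Q = 146; Monopoly: Q = 73

Competitive firms price at marginal cost: P = 54, giving Q = 146.
The monopolist equates marginal revenue to marginal cost: 127 − Q = 54, so Q = 73. From demand, P = 90.5.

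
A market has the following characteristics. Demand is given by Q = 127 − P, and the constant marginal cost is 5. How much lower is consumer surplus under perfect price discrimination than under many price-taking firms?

Inverting demand: P = 127 − Q.
Perfect competition: P = MC = 5, so 127 − Q = 5 and Q = 122.
CS = ½·(127 − 5)·122 = 7442.
A perfectly discriminating monopolist sells every unit with P(Q) ≥ MC(Q), so output equals the competitive quantity Q = 122. Each buyer pays their reservation price, so CS = 0 and the firm captures all surplus.
CS = 0.
Change in consumer surplus: 0 − 7442 = −7442.

Consumer surplus falls by 7442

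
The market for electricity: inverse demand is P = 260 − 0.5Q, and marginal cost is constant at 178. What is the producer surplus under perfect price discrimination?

PS = 6724

With perfect price discrimination, output is the efficient level Q = 164 (where demand meets MC), but every buyer pays their willingness to pay: CS = 0 and PS = total surplus.
PS = ½·(260 − 178)·164 = 6724.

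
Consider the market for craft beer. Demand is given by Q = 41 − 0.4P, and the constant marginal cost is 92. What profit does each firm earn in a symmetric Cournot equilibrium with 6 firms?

π_i = 0.9

Inverting demand: P = 102.5 − 2.5Q.
With 6 symmetric Cournot firms, each firm's FOC gives 102.5 − 17.5q = 92, so q = 0.6, Q = 6·0.6 = 3.6, and P = 93.5.
Each firm's profit = (93.5 − 92)·0.6 = 0.9.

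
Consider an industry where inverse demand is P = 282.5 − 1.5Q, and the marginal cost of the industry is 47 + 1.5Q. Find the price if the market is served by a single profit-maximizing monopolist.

Monopoly sets MR = MC: 282.5 − 3Q = 47 + 1.5Q ⇒ Q = 157/3, P = 282.5 − 1.5·157/3 = 204.

P = 204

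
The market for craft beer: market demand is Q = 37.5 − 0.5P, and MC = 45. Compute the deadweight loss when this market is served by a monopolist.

DWL = 56.25

Inverting demand: P = 75 − 2Q.
Competitive firms price at marginal cost: P = 45, giving Q = 15.
The monopolist equates marginal revenue to marginal cost: 75 − 4Q = 45, so Q = 7.5. From demand, P = 60.
DWL is the triangle between Q = 7.5 and Q = 15: ½·(15 − 7.5)·(60 − 45) = 56.25.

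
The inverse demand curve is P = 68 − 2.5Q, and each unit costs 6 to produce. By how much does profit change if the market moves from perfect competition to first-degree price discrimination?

Perfect competition: P = MC = 6, so 68 − 2.5Q = 6 and Q = 24.8.
Profit = (6 − 6)·24.8 = 0.
With perfect price discrimination, output is the efficient level Q = 24.8 (where demand meets MC), but every buyer pays their willingness to pay: CS = 0 and PS = total surplus.
PS equals the full surplus area, 768.8. Profit = 768.8 = 768.8.
Change in profit: 768.8 − 0 = 768.8.

Profit rises by 768.8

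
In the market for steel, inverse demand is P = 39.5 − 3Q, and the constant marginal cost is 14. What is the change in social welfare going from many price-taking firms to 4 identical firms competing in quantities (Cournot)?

Competitive firms price at marginal cost: P = 14, giving Q = 8.5.
CS = ½·(39.5 − 14)·8.5 = 108.375; PS = (14 − 14)·8.5 = 0; TS = 108.375.
With 4 symmetric Cournot firms, each firm's FOC gives 39.5 − 15q = 14, so q = 1.7, Q = 4·1.7 = 6.8, and P = 19.1.
CS = ½·(39.5 − 19.1)·6.8 = 69.36; PS = (19.1 − 14)·6.8 = 34.68; TS = 104.04.
Change in social welfare: 104.04 − 108.375 = −4.335.

TS falls by 4.335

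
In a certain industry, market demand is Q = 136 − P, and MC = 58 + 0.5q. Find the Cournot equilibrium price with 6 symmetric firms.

P = 73.6

Inverting demand: P = 136 − Q.
With 6 symmetric Cournot firms, each firm's FOC gives 136 − 7q = 58 + 0.5q, so q = 10.4, Q = 6·10.4 = 62.4, and P = 73.6.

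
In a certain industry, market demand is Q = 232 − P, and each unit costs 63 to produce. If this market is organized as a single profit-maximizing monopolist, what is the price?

P = 147.5

Inverting demand: P = 232 − Q.
Monopoly sets MR = MC: 232 − 2Q = 63 ⇒ Q = 84.5, P = 232 − 84.5 = 147.5.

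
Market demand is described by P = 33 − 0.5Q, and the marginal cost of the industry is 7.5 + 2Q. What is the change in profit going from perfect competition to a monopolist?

Under competition P = MC: 33 − 0.5Q = 7.5 + 2Q ⇒ Q = 10.2, P = 27.9.
Profit = 27.9·10.2 − (7.5·10.2 + ½·2·10.2²) = 104.04.
A monopolist chooses Q where MR = MC. MR = 33 − Q; setting this equal to 7.5 + 2Q gives Q = 8.5 and P = 28.75.
Profit = 28.75·8.5 − (7.5·8.5 + ½·2·8.5²) = 108.375.
Change in profit: 108.375 − 104.04 = 4.335.

Profit rises by 4.335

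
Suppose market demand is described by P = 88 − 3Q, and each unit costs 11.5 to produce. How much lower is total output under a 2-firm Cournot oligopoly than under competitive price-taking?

Under competition P = MC = 11.5, so Q = (88 − 11.5)/3 = 25.5.
Cournot with 2 identical firms: the symmetric best-response condition is 88 − 9q = 11.5. Each firm produces q = 8.5, total output Q = 17, price P = 37.
Change in total output: 17 − 25.5 = −8.5.

Q falls by 8.5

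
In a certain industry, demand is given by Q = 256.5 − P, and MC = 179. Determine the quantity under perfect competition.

Q = 77.5

Inverting demand: P = 256.5 − Q.
Competitive firms price at marginal cost: P = 179, giving Q = 77.5.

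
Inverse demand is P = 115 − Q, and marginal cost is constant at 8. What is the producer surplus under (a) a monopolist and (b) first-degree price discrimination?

The monopolist equates marginal revenue to marginal cost: 115 − 2Q = 8, so Q = 53.5. From demand, P = 61.5.
PS = (61.5 − 8)·53.5 = 2862.25.
Under first-degree price discrimination the firm charges each unit its demand price and produces up to where P = MC, i.e. Q = 107. Consumer surplus is zero; producer surplus equals total surplus.
PS = ½·(115 − 8)·107 = 5724.5.

Monopoly: PS = 2862.25; Perfect PD: PS = 5724.5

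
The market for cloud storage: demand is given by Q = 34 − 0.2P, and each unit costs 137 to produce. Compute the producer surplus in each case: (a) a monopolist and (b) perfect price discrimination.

Monopoly: PS = 54.45; Perfect PD: PS = 108.9

Inverting demand: P = 170 − 5Q.
Monopoly sets MR = MC: 170 − 10Q = 137 ⇒ Q = 3.3, P = 170 − 5·3.3 = 153.5.
PS = (153.5 − 137)·3.3 = 54.45.
A perfectly discriminating monopolist sells every unit with P(Q) ≥ MC(Q), so output equals the competitive quantity Q = 6.6. Each buyer pays their reservation price, so CS = 0 and the firm captures all surplus.
PS = ½·(170 − 137)·6.6 = 108.9.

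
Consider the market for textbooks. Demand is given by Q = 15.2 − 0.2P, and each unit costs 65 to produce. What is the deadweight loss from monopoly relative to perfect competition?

DWL = 3.025

Inverting demand: P = 76 − 5Q.
Perfect competition: P = MC = 65, so 76 − 5Q = 65 and Q = 2.2.
The monopolist equates marginal revenue to marginal cost: 76 − 10Q = 65, so Q = 1.1. From demand, P = 70.5.
DWL is the triangle between Q = 1.1 and Q = 2.2: ½·(2.2 − 1.1)·(70.5 − 65) = 3.025.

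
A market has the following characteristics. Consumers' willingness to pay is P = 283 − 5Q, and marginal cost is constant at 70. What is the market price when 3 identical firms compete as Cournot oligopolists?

In a 3-firm Cournot equilibrium, symmetry and the first-order condition give q = (283 − 70)/(20) = 10.65. So Q = 31.95 and P = 123.25.

P = 123.25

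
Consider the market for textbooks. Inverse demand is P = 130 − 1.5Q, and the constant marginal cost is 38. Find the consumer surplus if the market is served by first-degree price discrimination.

With perfect price discrimination, output is the efficient level Q = 184/3 (where demand meets MC), but every buyer pays their willingness to pay: CS = 0 and PS = total surplus.
CS = 0.

CS = 0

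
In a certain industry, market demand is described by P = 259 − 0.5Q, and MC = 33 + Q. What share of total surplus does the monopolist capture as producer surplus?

Monopoly sets MR = MC: 259 − Q = 33 + Q ⇒ Q = 113, P = 259 − 0.5·113 = 202.5.
CS = ½·(259 − 202.5)·113 = 3192.25.
PS = P·Q − VC(Q) = 202.5·113 − (33·113 + ½·1·113²) = 12769.
Share captured = PS/TS = 12769/15961.25 = 0.8.

PS/TS = 0.8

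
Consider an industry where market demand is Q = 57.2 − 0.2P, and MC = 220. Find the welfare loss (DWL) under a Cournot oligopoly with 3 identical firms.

Inverting demand: P = 286 − 5Q.
Perfect competition: P = MC = 220, so 286 − 5Q = 220 and Q = 13.2.
With 3 symmetric Cournot firms, each firm's FOC gives 286 − 20q = 220, so q = 3.3, Q = 3·3.3 = 9.9, and P = 236.5.
DWL is the triangle between Q = 9.9 and Q = 13.2: ½·(13.2 − 9.9)·(236.5 − 220) = 27.225.

DWL = 27.225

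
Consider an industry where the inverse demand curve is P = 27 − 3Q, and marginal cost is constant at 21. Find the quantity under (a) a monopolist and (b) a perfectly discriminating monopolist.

Monopoly: Q = 1; Perfect PD: Q = 2

The monopolist equates marginal revenue to marginal cost: 27 − 6Q = 21, so Q = 1. From demand, P = 24.
A perfectly discriminating monopolist sells every unit with P(Q) ≥ MC(Q), so output equals the competitive quantity Q = 2. Each buyer pays their reservation price, so CS = 0 and the firm captures all surplus.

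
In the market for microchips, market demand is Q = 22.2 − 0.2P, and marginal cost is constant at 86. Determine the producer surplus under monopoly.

Inverting demand: P = 111 − 5Q.
A monopolist chooses Q where MR = MC. MR = 111 − 10Q; setting this equal to 86 gives Q = 2.5 and P = 98.5.
PS = (98.5 − 86)·2.5 = 31.25.

PS = 31.25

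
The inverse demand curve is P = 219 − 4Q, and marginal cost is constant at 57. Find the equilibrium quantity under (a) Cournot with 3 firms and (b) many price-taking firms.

With 3 symmetric Cournot firms, each firm's FOC gives 219 − 16q = 57, so q = 10.125, Q = 3·10.125 = 30.375, and P = 97.5.
Competitive firms price at marginal cost: P = 57, giving Q = 40.5.

Cournot: Q = 30.375; Competition: Q = 40.5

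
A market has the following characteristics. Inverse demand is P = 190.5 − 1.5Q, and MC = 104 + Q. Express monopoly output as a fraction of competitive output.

Monopoly sets MR = MC: 190.5 − 3Q = 104 + Q ⇒ Q = 21.625, P = 190.5 − 1.5·21.625 = 2529/16.
Competitive equilibrium sets price equal to marginal cost: 190.5 − 1.5Q = 104 + Q, so Q = 34.6 and P = 138.6.
Ratio Q_m/Q_c = 21.625/34.6 = 0.625.

Q_m/Q_c = 0.625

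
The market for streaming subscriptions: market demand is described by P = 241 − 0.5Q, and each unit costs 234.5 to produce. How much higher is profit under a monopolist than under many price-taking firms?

π rises by 21.125

Under competition P = MC = 234.5, so Q = (241 − 234.5)/0.5 = 13.
Profit = (234.5 − 234.5)·13 = 0.
A monopolist chooses Q where MR = MC. MR = 241 − Q; setting this equal to 234.5 gives Q = 6.5 and P = 237.75.
Profit = (237.75 − 234.5)·6.5 = 21.125.
Change in profit: 21.125 − 0 = 21.125.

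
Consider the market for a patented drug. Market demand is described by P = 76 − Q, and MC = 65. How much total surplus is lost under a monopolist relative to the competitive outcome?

DWL = 15.125

Competitive firms price at marginal cost: P = 65, giving Q = 11.
Monopoly sets MR = MC: 76 − 2Q = 65 ⇒ Q = 5.5, P = 76 − 5.5 = 70.5.
DWL is the triangle between Q = 5.5 and Q = 11: ½·(11 − 5.5)·(70.5 − 65) = 15.125.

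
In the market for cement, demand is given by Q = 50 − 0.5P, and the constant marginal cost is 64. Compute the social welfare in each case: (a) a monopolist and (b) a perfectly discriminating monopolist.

Monopoly: TS = 243; Perfect PD: TS = 324

Inverting demand: P = 100 − 2Q.
A monopolist chooses Q where MR = MC. MR = 100 − 4Q; setting this equal to 64 gives Q = 9 and P = 82.
CS = ½·(100 − 82)·9 = 81; PS = (82 − 64)·9 = 162; TS = 243.
A perfectly discriminating monopolist sells every unit with P(Q) ≥ MC(Q), so output equals the competitive quantity Q = 18. Each buyer pays their reservation price, so CS = 0 and the firm captures all surplus.
TS = 324 (equal to competitive TS).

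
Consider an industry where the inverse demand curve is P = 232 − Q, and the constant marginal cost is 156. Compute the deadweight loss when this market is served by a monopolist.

Under competition P = MC = 156, so Q = (232 − 156)/1 = 76.
Monopoly sets MR = MC: 232 − 2Q = 156 ⇒ Q = 38, P = 232 − 38 = 194.
DWL is the triangle between Q = 38 and Q = 76: ½·(76 − 38)·(194 − 156) = 722.

DWL = 722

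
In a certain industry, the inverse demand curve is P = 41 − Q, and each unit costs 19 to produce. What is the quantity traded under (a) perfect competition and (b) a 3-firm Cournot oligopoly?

Under competition P = MC = 19, so Q = (41 − 19)/1 = 22.
Cournot with 3 identical firms: the symmetric best-response condition is 41 − 4q = 19. Each firm produces q = 5.5, total output Q = 16.5, price P = 24.5.

Competition: Q = 22; Cournot: Q = 16.5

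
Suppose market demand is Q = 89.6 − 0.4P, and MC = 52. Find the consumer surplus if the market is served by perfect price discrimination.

CS = 0

Inverting demand: P = 224 − 2.5Q.
A perfectly discriminating monopolist sells every unit with P(Q) ≥ MC(Q), so output equals the competitive quantity Q = 68.8. Each buyer pays their reservation price, so CS = 0 and the firm captures all surplus.
CS = 0.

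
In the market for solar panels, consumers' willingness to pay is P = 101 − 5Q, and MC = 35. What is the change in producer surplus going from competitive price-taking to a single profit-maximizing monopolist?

Competitive firms price at marginal cost: P = 35, giving Q = 13.2.
PS = (35 − 35)·13.2 = 0.
A monopolist chooses Q where MR = MC. MR = 101 − 10Q; setting this equal to 35 gives Q = 6.6 and P = 68.
PS = (68 − 35)·6.6 = 217.8.
Change in producer surplus: 217.8 − 0 = 217.8.

Producer surplus rises by 217.8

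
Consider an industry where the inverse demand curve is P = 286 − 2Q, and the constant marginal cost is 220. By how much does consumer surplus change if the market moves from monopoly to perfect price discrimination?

CS falls by 272.25

Monopoly sets MR = MC: 286 − 4Q = 220 ⇒ Q = 16.5, P = 286 − 2·16.5 = 253.
CS = ½·(286 − 253)·16.5 = 272.25.
A perfectly discriminating monopolist sells every unit with P(Q) ≥ MC(Q), so output equals the competitive quantity Q = 33. Each buyer pays their reservation price, so CS = 0 and the firm captures all surplus.
CS = 0.
Change in consumer surplus: 0 − 272.25 = −272.25.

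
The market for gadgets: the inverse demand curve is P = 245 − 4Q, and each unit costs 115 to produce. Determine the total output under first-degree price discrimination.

Under first-degree price discrimination the firm charges each unit its demand price and produces up to where P = MC, i.e. Q = 32.5. Consumer surplus is zero; producer surplus equals total surplus.

Q = 32.5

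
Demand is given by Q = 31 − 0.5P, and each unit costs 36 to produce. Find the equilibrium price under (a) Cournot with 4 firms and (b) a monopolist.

Inverting demand: P = 62 − 2Q.
Cournot with 4 identical firms: the symmetric best-response condition is 62 − 10q = 36. Each firm produces q = 2.6, total output Q = 10.4, price P = 41.2.
The monopolist equates marginal revenue to marginal cost: 62 − 4Q = 36, so Q = 6.5. From demand, P = 49.

Cournot: P = 41.2; Monopoly: P = 49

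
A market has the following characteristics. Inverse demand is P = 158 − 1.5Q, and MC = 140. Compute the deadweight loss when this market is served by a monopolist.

Perfect competition: P = MC = 140, so 158 − 1.5Q = 140 and Q = 12.
Monopoly sets MR = MC: 158 − 3Q = 140 ⇒ Q = 6, P = 158 − 1.5·6 = 149.
DWL is the triangle between Q = 6 and Q = 12: ½·(12 − 6)·(149 − 140) = 27.

DWL = 27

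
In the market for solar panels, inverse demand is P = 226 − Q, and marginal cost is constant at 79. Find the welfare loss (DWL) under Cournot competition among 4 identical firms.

Competitive firms price at marginal cost: P = 79, giving Q = 147.
With 4 symmetric Cournot firms, each firm's FOC gives 226 − 5q = 79, so q = 29.4, Q = 4·29.4 = 117.6, and P = 108.4.
DWL is the triangle between Q = 117.6 and Q = 147: ½·(147 − 117.6)·(108.4 − 79) = 432.18.

DWL = 432.18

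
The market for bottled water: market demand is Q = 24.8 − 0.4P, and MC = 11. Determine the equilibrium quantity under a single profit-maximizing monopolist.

Q = 10.2

Inverting demand: P = 62 − 2.5Q.
Monopoly sets MR = MC: 62 − 5Q = 11 ⇒ Q = 10.2, P = 62 − 2.5·10.2 = 36.5.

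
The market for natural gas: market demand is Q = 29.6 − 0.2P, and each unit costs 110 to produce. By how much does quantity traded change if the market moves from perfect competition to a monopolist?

Inverting demand: P = 148 − 5Q.
Competitive firms price at marginal cost: P = 110, giving Q = 7.6.
A monopolist chooses Q where MR = MC. MR = 148 − 10Q; setting this equal to 110 gives Q = 3.8 and P = 129.
Change in quantity traded: 3.8 − 7.6 = −3.8.

Q falls by 3.8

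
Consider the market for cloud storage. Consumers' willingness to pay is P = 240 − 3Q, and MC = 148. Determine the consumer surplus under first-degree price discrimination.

With perfect price discrimination, output is the efficient level Q = 92/3 (where demand meets MC), but every buyer pays their willingness to pay: CS = 0 and PS = total surplus.
CS = 0.

CS = 0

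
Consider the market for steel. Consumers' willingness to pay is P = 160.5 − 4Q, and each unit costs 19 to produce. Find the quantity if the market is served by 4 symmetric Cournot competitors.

Q = 28.3

Cournot with 4 identical firms: the symmetric best-response condition is 160.5 − 20q = 19. Each firm produces q = 7.075, total output Q = 28.3, price P = 47.3.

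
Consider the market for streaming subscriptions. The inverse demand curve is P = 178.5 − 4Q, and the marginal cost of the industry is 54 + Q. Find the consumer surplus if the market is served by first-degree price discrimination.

Under first-degree price discrimination the firm charges each unit its demand price and produces up to where P = MC, i.e. Q = 24.9. Consumer surplus is zero; producer surplus equals total surplus.
CS = 0.

CS = 0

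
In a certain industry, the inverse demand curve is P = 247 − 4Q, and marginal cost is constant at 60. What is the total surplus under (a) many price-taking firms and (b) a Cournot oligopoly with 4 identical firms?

Perfect competition: P = MC = 60, so 247 − 4Q = 60 and Q = 46.75.
CS = ½·(247 − 60)·46.75 = 4371.125; PS = (60 − 60)·46.75 = 0; TS = 4371.125.
In a 4-firm Cournot equilibrium, symmetry and the first-order condition give q = (247 − 60)/(20) = 9.35. So Q = 37.4 and P = 97.4.
CS = ½·(247 − 97.4)·37.4 = 2797.52; PS = (97.4 − 60)·37.4 = 1398.76; TS = 4196.28.

Competition: TS = 4371.125; Cournot: TS = 4196.28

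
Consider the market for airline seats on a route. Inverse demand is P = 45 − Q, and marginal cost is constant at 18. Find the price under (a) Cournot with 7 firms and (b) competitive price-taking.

Cournot: P = 21.375; Competition: P = 18

Cournot with 7 identical firms: the symmetric best-response condition is 45 − 8q = 18. Each firm produces q = 3.375, total output Q = 23.625, price P = 21.375.
Perfect competition: P = MC = 18, so 45 − Q = 18 and Q = 27.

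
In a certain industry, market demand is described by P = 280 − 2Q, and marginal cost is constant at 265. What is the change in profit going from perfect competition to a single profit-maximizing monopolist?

Profit rises by 28.125

Perfect competition: P = MC = 265, so 280 − 2Q = 265 and Q = 7.5.
Profit = (265 − 265)·7.5 = 0.
The monopolist equates marginal revenue to marginal cost: 280 − 4Q = 265, so Q = 3.75. From demand, P = 272.5.
Profit = (272.5 − 265)·3.75 = 28.125.
Change in profit: 28.125 − 0 = 28.125.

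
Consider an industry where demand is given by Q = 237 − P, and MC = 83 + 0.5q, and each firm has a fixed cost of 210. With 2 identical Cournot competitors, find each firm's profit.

π_i = 2210

Inverting demand: P = 237 − Q.
With 2 symmetric Cournot firms, each firm's FOC gives 237 − 3q = 83 + 0.5q, so q = 44, Q = 2·44 = 88, and P = 149.
Each firm's profit = 149·44 − (83·44 + ½·0.5·44²) − 210 = 2210.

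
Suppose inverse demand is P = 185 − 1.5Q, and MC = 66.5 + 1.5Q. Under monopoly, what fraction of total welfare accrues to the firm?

Monopoly sets MR = MC: 185 − 3Q = 66.5 + 1.5Q ⇒ Q = 79/3, P = 185 − 1.5·79/3 = 145.5.
CS = ½·(185 − 145.5)·79/3 = 6241/12.
PS = P·Q − VC(Q) = 145.5·79/3 − (66.5·79/3 + ½·1.5·(79/3)²) = 1560.25.
Share captured = PS/TS = 1560.25/(6241/3) = 0.75.

PS/TS = 0.75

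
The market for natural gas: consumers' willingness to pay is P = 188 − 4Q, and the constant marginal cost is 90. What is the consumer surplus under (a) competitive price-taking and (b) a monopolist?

Under competition P = MC = 90, so Q = (188 − 90)/4 = 24.5.
CS = ½·(188 − 90)·24.5 = 1200.5.
Monopoly sets MR = MC: 188 − 8Q = 90 ⇒ Q = 12.25, P = 188 − 4·12.25 = 139.
CS = ½·(188 − 139)·12.25 = 300.125.

Competition: CS = 1200.5; Monopoly: CS = 300.125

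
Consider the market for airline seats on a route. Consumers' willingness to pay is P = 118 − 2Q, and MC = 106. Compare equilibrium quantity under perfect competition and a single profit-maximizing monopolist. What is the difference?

Competitive firms price at marginal cost: P = 106, giving Q = 6.
The monopolist equates marginal revenue to marginal cost: 118 − 4Q = 106, so Q = 3. From demand, P = 112.
Change in equilibrium quantity: 3 − 6 = −3.

Q falls by 3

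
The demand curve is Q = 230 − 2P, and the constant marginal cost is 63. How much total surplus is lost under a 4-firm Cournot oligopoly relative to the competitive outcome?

Inverting demand: P = 115 − 0.5Q.
Competitive firms price at marginal cost: P = 63, giving Q = 104.
In a 4-firm Cournot equilibrium, symmetry and the first-order condition give q = (115 − 63)/(2.5) = 20.8. So Q = 83.2 and P = 73.4.
DWL is the triangle between Q = 83.2 and Q = 104: ½·(104 − 83.2)·(73.4 − 63) = 108.16.

DWL = 108.16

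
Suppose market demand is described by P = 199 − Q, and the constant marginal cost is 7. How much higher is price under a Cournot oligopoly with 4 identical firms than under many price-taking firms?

Competitive firms price at marginal cost: P = 7, giving Q = 192.
Cournot with 4 identical firms: the symmetric best-response condition is 199 − 5q = 7. Each firm produces q = 38.4, total output Q = 153.6, price P = 45.4.
Change in price: 45.4 − 7 = 38.4.

P rises by 38.4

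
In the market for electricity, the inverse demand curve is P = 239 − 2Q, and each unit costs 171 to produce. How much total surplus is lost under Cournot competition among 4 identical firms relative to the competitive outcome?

DWL = 46.24

Under competition P = MC = 171, so Q = (239 − 171)/2 = 34.
With 4 symmetric Cournot firms, each firm's FOC gives 239 − 10q = 171, so q = 6.8, Q = 4·6.8 = 27.2, and P = 184.6.
DWL is the triangle between Q = 27.2 and Q = 34: ½·(34 − 27.2)·(184.6 − 171) = 46.24.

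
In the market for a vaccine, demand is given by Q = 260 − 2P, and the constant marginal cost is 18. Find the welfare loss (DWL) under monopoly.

Inverting demand: P = 130 − 0.5Q.
Under competition P = MC = 18, so Q = (130 − 18)/0.5 = 224.
Monopoly sets MR = MC: 130 − Q = 18 ⇒ Q = 112, P = 130 − 0.5·112 = 74.
DWL is the triangle between Q = 112 and Q = 224: ½·(224 − 112)·(74 − 18) = 3136.

DWL = 3136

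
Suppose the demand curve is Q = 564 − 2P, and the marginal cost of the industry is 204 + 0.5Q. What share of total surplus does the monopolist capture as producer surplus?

PS/TS = 0.75

Inverting demand: P = 282 − 0.5Q.
A monopolist chooses Q where MR = MC. MR = 282 − Q; setting this equal to 204 + 0.5Q gives Q = 52 and P = 256.
CS = ½·(282 − 256)·52 = 676.
PS = P·Q − VC(Q) = 256·52 − (204·52 + ½·0.5·52²) = 2028.
Share captured = PS/TS = 2028/2704 = 0.75.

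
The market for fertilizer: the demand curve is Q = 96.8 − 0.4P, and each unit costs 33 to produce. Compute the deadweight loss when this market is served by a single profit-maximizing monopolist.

DWL = 2184.05

Inverting demand: P = 242 − 2.5Q.
Competitive firms price at marginal cost: P = 33, giving Q = 83.6.
The monopolist equates marginal revenue to marginal cost: 242 − 5Q = 33, so Q = 41.8. From demand, P = 137.5.
DWL is the triangle between Q = 41.8 and Q = 83.6: ½·(83.6 − 41.8)·(137.5 − 33) = 2184.05.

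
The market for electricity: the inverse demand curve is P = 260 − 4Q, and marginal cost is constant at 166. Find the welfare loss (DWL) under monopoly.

DWL = 276.125

Competitive firms price at marginal cost: P = 166, giving Q = 23.5.
The monopolist equates marginal revenue to marginal cost: 260 − 8Q = 166, so Q = 11.75. From demand, P = 213.
DWL is the triangle between Q = 11.75 and Q = 23.5: ½·(23.5 − 11.75)·(213 − 166) = 276.125.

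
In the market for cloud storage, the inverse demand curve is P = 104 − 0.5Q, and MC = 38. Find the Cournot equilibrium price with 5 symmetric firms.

P = 49

Cournot with 5 identical firms: the symmetric best-response condition is 104 − 3q = 38. Each firm produces q = 22, total output Q = 110, price P = 49.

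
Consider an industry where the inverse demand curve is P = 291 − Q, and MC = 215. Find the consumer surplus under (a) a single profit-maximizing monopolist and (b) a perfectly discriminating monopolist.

Monopoly: CS = 722; Perfect PD: CS = 0

Monopoly sets MR = MC: 291 − 2Q = 215 ⇒ Q = 38, P = 291 − 38 = 253.
CS = ½·(291 − 253)·38 = 722.
With perfect price discrimination, output is the efficient level Q = 76 (where demand meets MC), but every buyer pays their willingness to pay: CS = 0 and PS = total surplus.
CS = 0.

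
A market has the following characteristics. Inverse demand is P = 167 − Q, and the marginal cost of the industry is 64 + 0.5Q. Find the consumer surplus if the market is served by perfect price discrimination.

Under first-degree price discrimination the firm charges each unit its demand price and produces up to where P = MC, i.e. Q = 206/3. Consumer surplus is zero; producer surplus equals total surplus.
CS = 0.

CS = 0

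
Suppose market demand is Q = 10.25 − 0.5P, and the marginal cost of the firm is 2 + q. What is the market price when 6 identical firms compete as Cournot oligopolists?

P = 5.7

Inverting demand: P = 20.5 − 2Q.
With 6 symmetric Cournot firms, each firm's FOC gives 20.5 − 14q = 2 + q, so q = 37/30, Q = 6·37/30 = 7.4, and P = 5.7.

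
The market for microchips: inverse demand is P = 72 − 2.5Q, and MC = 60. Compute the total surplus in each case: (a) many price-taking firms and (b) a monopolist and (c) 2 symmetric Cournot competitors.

Competition: TS = 28.8; Monopoly: TS = 21.6; Cournot: TS = 25.6

Perfect competition: P = MC = 60, so 72 − 2.5Q = 60 and Q = 4.8.
CS = ½·(72 − 60)·4.8 = 28.8; PS = (60 − 60)·4.8 = 0; TS = 28.8.
The monopolist equates marginal revenue to marginal cost: 72 − 5Q = 60, so Q = 2.4. From demand, P = 66.
CS = ½·(72 − 66)·2.4 = 7.2; PS = (66 − 60)·2.4 = 14.4; TS = 21.6.
Cournot with 2 identical firms: the symmetric best-response condition is 72 − 7.5q = 60. Each firm produces q = 1.6, total output Q = 3.2, price P = 64.
CS = ½·(72 − 64)·3.2 = 12.8; PS = (64 − 60)·3.2 = 12.8; TS = 25.6.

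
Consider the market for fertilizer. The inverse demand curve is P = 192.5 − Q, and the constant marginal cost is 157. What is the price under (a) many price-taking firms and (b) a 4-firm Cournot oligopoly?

Perfect competition: P = MC = 157, so 192.5 − Q = 157 and Q = 35.5.
With 4 symmetric Cournot firms, each firm's FOC gives 192.5 − 5q = 157, so q = 7.1, Q = 4·7.1 = 28.4, and P = 164.1.

Competition: P = 157; Cournot: P = 164.1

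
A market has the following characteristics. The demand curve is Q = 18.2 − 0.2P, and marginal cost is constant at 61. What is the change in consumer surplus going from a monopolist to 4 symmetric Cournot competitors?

Inverting demand: P = 91 − 5Q.
The monopolist equates marginal revenue to marginal cost: 91 − 10Q = 61, so Q = 3. From demand, P = 76.
CS = ½·(91 − 76)·3 = 22.5.
Cournot with 4 identical firms: the symmetric best-response condition is 91 − 25q = 61. Each firm produces q = 1.2, total output Q = 4.8, price P = 67.
CS = ½·(91 − 67)·4.8 = 57.6.
Change in consumer surplus: 57.6 − 22.5 = 35.1.

CS rises by 35.1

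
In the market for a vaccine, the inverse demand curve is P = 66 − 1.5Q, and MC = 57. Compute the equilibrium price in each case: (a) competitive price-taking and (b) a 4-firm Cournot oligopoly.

Competition: P = 57; Cournot: P = 58.8

Perfect competition: P = MC = 57, so 66 − 1.5Q = 57 and Q = 6.
In a 4-firm Cournot equilibrium, symmetry and the first-order condition give q = (66 − 57)/(7.5) = 1.2. So Q = 4.8 and P = 58.8.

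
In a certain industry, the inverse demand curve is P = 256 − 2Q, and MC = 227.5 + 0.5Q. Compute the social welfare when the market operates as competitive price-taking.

TS = 162.45

Under competition P = MC: 256 − 2Q = 227.5 + 0.5Q ⇒ Q = 11.4, P = 233.2.
CS = ½·(256 − 233.2)·11.4 = 129.96; PS = (233.2·11.4 − 227.5·11.4 − ½·0.5·11.4²) = 32.49; TS = 162.45.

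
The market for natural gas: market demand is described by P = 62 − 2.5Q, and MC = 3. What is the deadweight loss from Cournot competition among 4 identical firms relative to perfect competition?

Under competition P = MC = 3, so Q = (62 − 3)/2.5 = 23.6.
In a 4-firm Cournot equilibrium, symmetry and the first-order condition give q = (62 − 3)/(12.5) = 4.72. So Q = 18.88 and P = 14.8.
DWL is the triangle between Q = 18.88 and Q = 23.6: ½·(23.6 − 18.88)·(14.8 − 3) = 27.848.

DWL = 27.848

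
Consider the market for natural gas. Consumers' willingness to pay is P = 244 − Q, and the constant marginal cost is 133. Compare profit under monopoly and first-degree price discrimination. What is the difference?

A monopolist chooses Q where MR = MC. MR = 244 − 2Q; setting this equal to 133 gives Q = 55.5 and P = 188.5.
Profit = (188.5 − 133)·55.5 = 3080.25.
A perfectly discriminating monopolist sells every unit with P(Q) ≥ MC(Q), so output equals the competitive quantity Q = 111. Each buyer pays their reservation price, so CS = 0 and the firm captures all surplus.
PS equals the full surplus area, 6160.5. Profit = 6160.5 = 6160.5.
Change in profit: 6160.5 − 3080.25 = 3080.25.

π rises by 3080.25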